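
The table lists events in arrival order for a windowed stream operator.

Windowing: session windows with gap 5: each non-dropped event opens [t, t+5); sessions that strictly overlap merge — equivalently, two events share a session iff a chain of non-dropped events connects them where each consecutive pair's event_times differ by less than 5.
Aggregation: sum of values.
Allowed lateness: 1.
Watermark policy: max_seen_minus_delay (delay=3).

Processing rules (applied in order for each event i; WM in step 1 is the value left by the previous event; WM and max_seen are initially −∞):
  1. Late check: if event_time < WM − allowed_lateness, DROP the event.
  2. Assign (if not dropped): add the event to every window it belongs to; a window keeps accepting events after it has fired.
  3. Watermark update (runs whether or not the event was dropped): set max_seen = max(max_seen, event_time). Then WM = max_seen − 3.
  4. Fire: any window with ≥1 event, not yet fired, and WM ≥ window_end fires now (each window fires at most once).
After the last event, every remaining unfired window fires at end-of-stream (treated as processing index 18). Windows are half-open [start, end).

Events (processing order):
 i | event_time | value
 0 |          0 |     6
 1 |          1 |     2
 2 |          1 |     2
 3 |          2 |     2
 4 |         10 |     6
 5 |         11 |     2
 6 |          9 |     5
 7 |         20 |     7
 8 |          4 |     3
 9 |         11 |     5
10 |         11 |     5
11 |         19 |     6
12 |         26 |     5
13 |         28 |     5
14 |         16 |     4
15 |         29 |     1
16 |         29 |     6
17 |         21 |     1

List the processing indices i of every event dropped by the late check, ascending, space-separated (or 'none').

8 9 10 14 17

i=0 t=0 v=6: → [0,5); WM=-3
i=1 t=1 v=2: → [0,6); WM=-2
i=2 t=1 v=2: → [0,6); WM=-2
i=3 t=2 v=2: → [0,7); WM=-1
i=4 t=10 v=6: → [10,15); WM=7
i=5 t=11 v=2: → [10,16); WM=8
i=6 t=9 v=5: → [9,16); WM=8
i=7 t=20 v=7: → [20,25); WM=17
i=8 t=4 v=3: DROP (t<17-1); WM=17
i=9 t=11 v=5: DROP (t<17-1); WM=17
i=10 t=11 v=5: DROP (t<17-1); WM=17
i=11 t=19 v=6: → [19,25); WM=17
i=12 t=26 v=5: → [26,31); WM=23
i=13 t=28 v=5: → [26,33); WM=25
i=14 t=16 v=4: DROP (t<25-1); WM=25
i=15 t=29 v=1: → [26,34); WM=26
i=16 t=29 v=6: → [26,34); WM=26
i=17 t=21 v=1: DROP (t<26-1); WM=26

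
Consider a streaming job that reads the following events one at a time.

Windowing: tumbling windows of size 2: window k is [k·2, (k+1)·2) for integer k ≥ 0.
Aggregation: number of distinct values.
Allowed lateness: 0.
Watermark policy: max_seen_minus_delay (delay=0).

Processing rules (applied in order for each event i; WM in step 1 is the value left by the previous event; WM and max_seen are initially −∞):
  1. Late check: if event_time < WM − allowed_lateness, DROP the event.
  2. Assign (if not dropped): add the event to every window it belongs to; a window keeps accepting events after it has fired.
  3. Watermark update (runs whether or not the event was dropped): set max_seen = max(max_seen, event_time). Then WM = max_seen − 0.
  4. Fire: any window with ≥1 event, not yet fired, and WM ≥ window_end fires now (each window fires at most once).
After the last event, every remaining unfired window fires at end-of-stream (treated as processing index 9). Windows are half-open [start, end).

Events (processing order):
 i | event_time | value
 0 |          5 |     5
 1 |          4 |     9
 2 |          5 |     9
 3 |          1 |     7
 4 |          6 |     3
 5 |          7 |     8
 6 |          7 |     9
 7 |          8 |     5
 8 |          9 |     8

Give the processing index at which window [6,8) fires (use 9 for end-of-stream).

i=0 t=5 v=5: → [4,6); WM=5
i=1 t=4 v=9: DROP (t<5-0); WM=5
i=2 t=5 v=9: → [4,6); WM=5
i=3 t=1 v=7: DROP (t<5-0); WM=5
i=4 t=6 v=3: → [6,8); WM=6; [4,6) fires=2
i=5 t=7 v=8: → [6,8); WM=7
i=6 t=7 v=9: → [6,8); WM=7
i=7 t=8 v=5: → [8,10); WM=8; [6,8) fires=3
i=8 t=9 v=8: → [8,10); WM=9

7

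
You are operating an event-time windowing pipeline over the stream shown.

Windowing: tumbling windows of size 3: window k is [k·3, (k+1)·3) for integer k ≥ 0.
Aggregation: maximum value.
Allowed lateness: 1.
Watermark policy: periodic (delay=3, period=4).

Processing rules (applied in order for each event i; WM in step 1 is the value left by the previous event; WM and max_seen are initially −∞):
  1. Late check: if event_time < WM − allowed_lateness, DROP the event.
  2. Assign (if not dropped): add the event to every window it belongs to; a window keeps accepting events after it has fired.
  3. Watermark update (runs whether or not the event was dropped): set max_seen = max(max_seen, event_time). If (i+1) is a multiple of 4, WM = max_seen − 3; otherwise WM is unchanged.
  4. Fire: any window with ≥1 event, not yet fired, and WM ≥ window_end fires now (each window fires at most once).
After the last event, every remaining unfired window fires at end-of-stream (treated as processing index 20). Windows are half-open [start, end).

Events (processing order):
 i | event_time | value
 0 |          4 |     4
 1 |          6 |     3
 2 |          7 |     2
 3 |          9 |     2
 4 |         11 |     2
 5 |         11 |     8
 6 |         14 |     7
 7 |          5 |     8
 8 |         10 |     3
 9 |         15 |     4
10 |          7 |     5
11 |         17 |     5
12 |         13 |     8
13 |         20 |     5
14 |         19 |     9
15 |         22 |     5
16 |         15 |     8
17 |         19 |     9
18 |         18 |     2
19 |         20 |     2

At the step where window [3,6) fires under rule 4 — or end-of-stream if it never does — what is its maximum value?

4

i=0 t=4 v=4: → [3,6); WM=−∞
i=1 t=6 v=3: → [6,9); WM=−∞
i=2 t=7 v=2: → [6,9); WM=−∞
i=3 t=9 v=2: → [9,12); WM=6; [3,6) fires=4
i=4 t=11 v=2: → [9,12); WM=6
i=5 t=11 v=8: → [9,12); WM=6
i=6 t=14 v=7: → [12,15); WM=6
i=7 t=5 v=8: → [3,6); WM=11; [6,9) fires=3
i=8 t=10 v=3: → [9,12); WM=11
i=9 t=15 v=4: → [15,18); WM=11
i=10 t=7 v=5: DROP (t<11-1); WM=11
i=11 t=17 v=5: → [15,18); WM=14; [9,12) fires=8
i=12 t=13 v=8: → [12,15); WM=14
i=13 t=20 v=5: → [18,21); WM=14
i=14 t=19 v=9: → [18,21); WM=14
i=15 t=22 v=5: → [21,24); WM=19; [12,15) fires=8 [15,18) fires=5
i=16 t=15 v=8: DROP (t<19-1); WM=19
i=17 t=19 v=9: → [18,21); WM=19
i=18 t=18 v=2: → [18,21); WM=19
i=19 t=20 v=2: → [18,21); WM=19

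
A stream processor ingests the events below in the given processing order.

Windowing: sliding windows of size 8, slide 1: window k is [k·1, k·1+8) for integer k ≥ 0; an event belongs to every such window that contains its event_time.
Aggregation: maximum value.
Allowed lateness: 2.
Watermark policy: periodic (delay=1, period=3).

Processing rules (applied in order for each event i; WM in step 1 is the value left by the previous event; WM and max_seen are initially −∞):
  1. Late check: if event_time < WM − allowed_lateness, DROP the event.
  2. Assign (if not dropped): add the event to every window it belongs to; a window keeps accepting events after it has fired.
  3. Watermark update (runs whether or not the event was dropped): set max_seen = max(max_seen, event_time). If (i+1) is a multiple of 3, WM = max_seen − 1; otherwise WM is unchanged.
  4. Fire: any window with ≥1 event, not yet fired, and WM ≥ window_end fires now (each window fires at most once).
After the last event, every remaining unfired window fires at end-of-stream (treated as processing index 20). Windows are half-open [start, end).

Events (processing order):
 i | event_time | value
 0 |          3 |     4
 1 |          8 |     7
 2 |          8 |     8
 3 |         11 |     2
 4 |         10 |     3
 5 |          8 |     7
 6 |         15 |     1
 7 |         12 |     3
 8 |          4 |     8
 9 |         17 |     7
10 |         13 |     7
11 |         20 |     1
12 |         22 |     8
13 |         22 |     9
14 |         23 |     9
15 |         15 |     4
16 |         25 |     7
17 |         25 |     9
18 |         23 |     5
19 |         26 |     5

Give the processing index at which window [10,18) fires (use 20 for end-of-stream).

i=0 t=3 v=4: → [3,11),[2,10),[1,9),[0,8); WM=−∞
i=1 t=8 v=7: → [8,16),[7,15),[6,14),[5,13),[4,12),[3,11),[2,10),[1,9); WM=−∞
i=2 t=8 v=8: → [8,16),[7,15),[6,14),[5,13),[4,12),[3,11),[2,10),[1,9); WM=7
i=3 t=11 v=2: → [11,19),[10,18),[9,17),[8,16),[7,15),[6,14),[5,13),[4,12); WM=7
i=4 t=10 v=3: → [10,18),[9,17),[8,16),[7,15),[6,14),[5,13),[4,12),[3,11); WM=7
i=5 t=8 v=7: → [8,16),[7,15),[6,14),[5,13),[4,12),[3,11),[2,10),[1,9); WM=10; [0,8) fires=4 [1,9) fires=8 [2,10) fires=8
i=6 t=15 v=1: → [15,23),[14,22),[13,21),[12,20),[11,19),[10,18),[9,17),[8,16); WM=10
i=7 t=12 v=3: → [12,20),[11,19),[10,18),[9,17),[8,16),[7,15),[6,14),[5,13); WM=10
i=8 t=4 v=8: DROP (t<10-2); WM=14; [3,11) fires=8 [4,12) fires=8 [5,13) fires=8 [6,14) fires=8
i=9 t=17 v=7: → [17,25),[16,24),[15,23),[14,22),[13,21),[12,20),[11,19),[10,18); WM=14
i=10 t=13 v=7: → [13,21),[12,20),[11,19),[10,18),[9,17),[8,16),[7,15),[6,14); WM=14
i=11 t=20 v=1: → [20,28),[19,27),[18,26),[17,25),[16,24),[15,23),[14,22),[13,21); WM=19; [7,15) fires=8 [8,16) fires=8 [9,17) fires=7 [10,18) fires=7 [11,19) fires=7
i=12 t=22 v=8: → [22,30),[21,29),[20,28),[19,27),[18,26),[17,25),[16,24),[15,23); WM=19
i=13 t=22 v=9: → [22,30),[21,29),[20,28),[19,27),[18,26),[17,25),[16,24),[15,23); WM=19
i=14 t=23 v=9: → [23,31),[22,30),[21,29),[20,28),[19,27),[18,26),[17,25),[16,24); WM=22; [12,20) fires=7 [13,21) fires=7 [14,22) fires=7
i=15 t=15 v=4: DROP (t<22-2); WM=22
i=16 t=25 v=7: → [25,33),[24,32),[23,31),[22,30),[21,29),[20,28),[19,27),[18,26); WM=22
i=17 t=25 v=9: → [25,33),[24,32),[23,31),[22,30),[21,29),[20,28),[19,27),[18,26); WM=24; [15,23) fires=9 [16,24) fires=9
i=18 t=23 v=5: → [23,31),[22,30),[21,29),[20,28),[19,27),[18,26),[17,25),[16,24); WM=24
i=19 t=26 v=5: → [26,34),[25,33),[24,32),[23,31),[22,30),[21,29),[20,28),[19,27); WM=24

11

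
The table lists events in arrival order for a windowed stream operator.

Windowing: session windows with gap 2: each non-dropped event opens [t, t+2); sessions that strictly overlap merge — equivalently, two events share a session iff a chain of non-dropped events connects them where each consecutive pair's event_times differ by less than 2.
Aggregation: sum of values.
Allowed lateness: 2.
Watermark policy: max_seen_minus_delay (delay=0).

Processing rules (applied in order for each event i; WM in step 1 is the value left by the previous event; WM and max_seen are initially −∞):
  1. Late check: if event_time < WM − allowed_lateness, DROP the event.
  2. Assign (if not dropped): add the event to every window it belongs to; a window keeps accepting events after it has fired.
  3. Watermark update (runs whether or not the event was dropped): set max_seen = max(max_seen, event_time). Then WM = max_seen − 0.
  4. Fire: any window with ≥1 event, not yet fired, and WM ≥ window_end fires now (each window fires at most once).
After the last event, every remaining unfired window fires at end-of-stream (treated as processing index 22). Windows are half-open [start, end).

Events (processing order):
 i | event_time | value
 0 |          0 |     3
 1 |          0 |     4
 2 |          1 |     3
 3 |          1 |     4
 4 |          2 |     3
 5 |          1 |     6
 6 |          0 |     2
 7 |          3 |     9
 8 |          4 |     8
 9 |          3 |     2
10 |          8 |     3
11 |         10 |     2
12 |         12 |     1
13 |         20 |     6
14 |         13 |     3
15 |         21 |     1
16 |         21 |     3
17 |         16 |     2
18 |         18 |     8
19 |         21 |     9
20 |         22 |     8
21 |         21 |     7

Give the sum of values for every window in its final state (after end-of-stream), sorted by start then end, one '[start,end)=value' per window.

[0,6)=44 [8,10)=3 [10,12)=2 [12,14)=1 [20,24)=34

i=0 t=0 v=3: → [0,2); WM=0
i=1 t=0 v=4: → [0,2); WM=0
i=2 t=1 v=3: → [0,3); WM=1
i=3 t=1 v=4: → [0,3); WM=1
i=4 t=2 v=3: → [0,4); WM=2
i=5 t=1 v=6: → [0,4); WM=2
i=6 t=0 v=2: → [0,4); WM=2
i=7 t=3 v=9: → [0,5); WM=3
i=8 t=4 v=8: → [0,6); WM=4
i=9 t=3 v=2: → [0,6); WM=4
i=10 t=8 v=3: → [8,10); WM=8
i=11 t=10 v=2: → [10,12); WM=10
i=12 t=12 v=1: → [12,14); WM=12
i=13 t=20 v=6: → [20,22); WM=20
i=14 t=13 v=3: DROP (t<20-2); WM=20
i=15 t=21 v=1: → [20,23); WM=21
i=16 t=21 v=3: → [20,23); WM=21
i=17 t=16 v=2: DROP (t<21-2); WM=21
i=18 t=18 v=8: DROP (t<21-2); WM=21
i=19 t=21 v=9: → [20,23); WM=21
i=20 t=22 v=8: → [20,24); WM=22
i=21 t=21 v=7: → [20,24); WM=22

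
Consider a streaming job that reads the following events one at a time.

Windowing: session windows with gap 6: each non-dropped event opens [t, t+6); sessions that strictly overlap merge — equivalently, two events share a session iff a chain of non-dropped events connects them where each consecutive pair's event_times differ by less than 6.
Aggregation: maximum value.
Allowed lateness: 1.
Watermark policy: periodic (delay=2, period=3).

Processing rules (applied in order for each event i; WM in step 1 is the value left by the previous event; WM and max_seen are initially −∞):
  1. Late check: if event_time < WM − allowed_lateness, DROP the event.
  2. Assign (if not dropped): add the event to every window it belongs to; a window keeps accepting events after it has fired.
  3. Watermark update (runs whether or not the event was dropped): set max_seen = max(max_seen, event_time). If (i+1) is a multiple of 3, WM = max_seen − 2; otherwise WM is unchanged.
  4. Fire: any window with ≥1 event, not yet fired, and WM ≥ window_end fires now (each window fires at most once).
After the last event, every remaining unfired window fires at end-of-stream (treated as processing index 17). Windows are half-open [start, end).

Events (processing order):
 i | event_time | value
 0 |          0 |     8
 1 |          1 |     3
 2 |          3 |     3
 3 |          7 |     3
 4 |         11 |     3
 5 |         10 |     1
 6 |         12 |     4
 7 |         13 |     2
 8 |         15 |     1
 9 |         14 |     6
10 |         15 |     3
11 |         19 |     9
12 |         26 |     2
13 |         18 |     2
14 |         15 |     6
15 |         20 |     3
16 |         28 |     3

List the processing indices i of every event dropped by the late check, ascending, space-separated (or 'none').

14 15

i=0 t=0 v=8: → [0,6); WM=−∞
i=1 t=1 v=3: → [0,7); WM=−∞
i=2 t=3 v=3: → [0,9); WM=1
i=3 t=7 v=3: → [0,13); WM=1
i=4 t=11 v=3: → [0,17); WM=1
i=5 t=10 v=1: → [0,17); WM=9
i=6 t=12 v=4: → [0,18); WM=9
i=7 t=13 v=2: → [0,19); WM=9
i=8 t=15 v=1: → [0,21); WM=13
i=9 t=14 v=6: → [0,21); WM=13
i=10 t=15 v=3: → [0,21); WM=13
i=11 t=19 v=9: → [0,25); WM=17
i=12 t=26 v=2: → [26,32); WM=17
i=13 t=18 v=2: → [0,25); WM=17
i=14 t=15 v=6: DROP (t<17-1); WM=24
i=15 t=20 v=3: DROP (t<24-1); WM=24
i=16 t=28 v=3: → [26,34); WM=24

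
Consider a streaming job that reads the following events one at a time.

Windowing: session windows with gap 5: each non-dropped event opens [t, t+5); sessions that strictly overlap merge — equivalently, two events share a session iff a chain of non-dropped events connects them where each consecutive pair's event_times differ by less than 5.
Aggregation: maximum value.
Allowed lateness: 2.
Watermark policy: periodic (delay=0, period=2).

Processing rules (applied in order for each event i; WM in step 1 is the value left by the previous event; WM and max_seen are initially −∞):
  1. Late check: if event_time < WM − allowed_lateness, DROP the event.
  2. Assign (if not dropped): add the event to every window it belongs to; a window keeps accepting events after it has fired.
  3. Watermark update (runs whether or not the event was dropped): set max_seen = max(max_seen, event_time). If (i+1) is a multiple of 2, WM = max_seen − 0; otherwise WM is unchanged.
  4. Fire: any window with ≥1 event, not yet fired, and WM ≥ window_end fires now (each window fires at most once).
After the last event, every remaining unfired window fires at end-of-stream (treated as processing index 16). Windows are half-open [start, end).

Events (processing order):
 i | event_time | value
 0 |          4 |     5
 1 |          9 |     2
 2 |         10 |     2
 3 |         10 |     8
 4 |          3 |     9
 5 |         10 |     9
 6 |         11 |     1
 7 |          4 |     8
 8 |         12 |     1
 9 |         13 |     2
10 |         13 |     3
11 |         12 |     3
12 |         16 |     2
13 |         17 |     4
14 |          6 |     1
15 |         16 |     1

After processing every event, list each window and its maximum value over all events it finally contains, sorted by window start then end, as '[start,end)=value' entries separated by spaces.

i=0 t=4 v=5: → [4,9); WM=−∞
i=1 t=9 v=2: → [9,14); WM=9
i=2 t=10 v=2: → [9,15); WM=9
i=3 t=10 v=8: → [9,15); WM=10
i=4 t=3 v=9: DROP (t<10-2); WM=10
i=5 t=10 v=9: → [9,15); WM=10
i=6 t=11 v=1: → [9,16); WM=10
i=7 t=4 v=8: DROP (t<10-2); WM=11
i=8 t=12 v=1: → [9,17); WM=11
i=9 t=13 v=2: → [9,18); WM=13
i=10 t=13 v=3: → [9,18); WM=13
i=11 t=12 v=3: → [9,18); WM=13
i=12 t=16 v=2: → [9,21); WM=13
i=13 t=17 v=4: → [9,22); WM=17
i=14 t=6 v=1: DROP (t<17-2); WM=17
i=15 t=16 v=1: → [9,22); WM=17

[4,9)=5 [9,22)=9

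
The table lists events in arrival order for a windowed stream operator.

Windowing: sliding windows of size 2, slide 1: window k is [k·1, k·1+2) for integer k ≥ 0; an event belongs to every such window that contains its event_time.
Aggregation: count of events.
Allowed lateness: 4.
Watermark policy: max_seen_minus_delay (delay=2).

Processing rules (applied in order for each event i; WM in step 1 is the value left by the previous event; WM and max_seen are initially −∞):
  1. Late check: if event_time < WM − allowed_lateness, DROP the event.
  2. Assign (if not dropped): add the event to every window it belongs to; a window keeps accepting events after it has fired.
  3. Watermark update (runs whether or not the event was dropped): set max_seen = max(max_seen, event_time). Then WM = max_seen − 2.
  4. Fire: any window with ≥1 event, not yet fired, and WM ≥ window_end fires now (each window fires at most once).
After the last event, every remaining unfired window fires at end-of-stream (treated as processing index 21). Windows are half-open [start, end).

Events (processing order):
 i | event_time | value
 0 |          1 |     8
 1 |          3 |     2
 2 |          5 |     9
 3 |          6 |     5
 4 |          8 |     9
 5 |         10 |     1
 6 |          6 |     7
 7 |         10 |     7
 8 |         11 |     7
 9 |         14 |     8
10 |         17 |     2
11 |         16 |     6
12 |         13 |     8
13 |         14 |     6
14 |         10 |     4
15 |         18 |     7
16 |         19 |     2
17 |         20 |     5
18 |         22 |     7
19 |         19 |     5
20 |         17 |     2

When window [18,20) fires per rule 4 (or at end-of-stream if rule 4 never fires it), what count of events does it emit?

2

i=0 t=1 v=8: → [1,3),[0,2); WM=-1
i=1 t=3 v=2: → [3,5),[2,4); WM=1
i=2 t=5 v=9: → [5,7),[4,6); WM=3; [0,2) fires=1 [1,3) fires=1
i=3 t=6 v=5: → [6,8),[5,7); WM=4; [2,4) fires=1
i=4 t=8 v=9: → [8,10),[7,9); WM=6; [3,5) fires=1 [4,6) fires=1
i=5 t=10 v=1: → [10,12),[9,11); WM=8; [5,7) fires=2 [6,8) fires=1
i=6 t=6 v=7: → [6,8),[5,7); WM=8
i=7 t=10 v=7: → [10,12),[9,11); WM=8
i=8 t=11 v=7: → [11,13),[10,12); WM=9; [7,9) fires=1
i=9 t=14 v=8: → [14,16),[13,15); WM=12; [8,10) fires=1 [9,11) fires=2 [10,12) fires=3
i=10 t=17 v=2: → [17,19),[16,18); WM=15; [11,13) fires=1 [13,15) fires=1
i=11 t=16 v=6: → [16,18),[15,17); WM=15
i=12 t=13 v=8: → [13,15),[12,14); WM=15; [12,14) fires=1
i=13 t=14 v=6: → [14,16),[13,15); WM=15
i=14 t=10 v=4: DROP (t<15-4); WM=15
i=15 t=18 v=7: → [18,20),[17,19); WM=16; [14,16) fires=2
i=16 t=19 v=2: → [19,21),[18,20); WM=17; [15,17) fires=1
i=17 t=20 v=5: → [20,22),[19,21); WM=18; [16,18) fires=2
i=18 t=22 v=7: → [22,24),[21,23); WM=20; [17,19) fires=2 [18,20) fires=2
i=19 t=19 v=5: → [19,21),[18,20); WM=20
i=20 t=17 v=2: → [17,19),[16,18); WM=20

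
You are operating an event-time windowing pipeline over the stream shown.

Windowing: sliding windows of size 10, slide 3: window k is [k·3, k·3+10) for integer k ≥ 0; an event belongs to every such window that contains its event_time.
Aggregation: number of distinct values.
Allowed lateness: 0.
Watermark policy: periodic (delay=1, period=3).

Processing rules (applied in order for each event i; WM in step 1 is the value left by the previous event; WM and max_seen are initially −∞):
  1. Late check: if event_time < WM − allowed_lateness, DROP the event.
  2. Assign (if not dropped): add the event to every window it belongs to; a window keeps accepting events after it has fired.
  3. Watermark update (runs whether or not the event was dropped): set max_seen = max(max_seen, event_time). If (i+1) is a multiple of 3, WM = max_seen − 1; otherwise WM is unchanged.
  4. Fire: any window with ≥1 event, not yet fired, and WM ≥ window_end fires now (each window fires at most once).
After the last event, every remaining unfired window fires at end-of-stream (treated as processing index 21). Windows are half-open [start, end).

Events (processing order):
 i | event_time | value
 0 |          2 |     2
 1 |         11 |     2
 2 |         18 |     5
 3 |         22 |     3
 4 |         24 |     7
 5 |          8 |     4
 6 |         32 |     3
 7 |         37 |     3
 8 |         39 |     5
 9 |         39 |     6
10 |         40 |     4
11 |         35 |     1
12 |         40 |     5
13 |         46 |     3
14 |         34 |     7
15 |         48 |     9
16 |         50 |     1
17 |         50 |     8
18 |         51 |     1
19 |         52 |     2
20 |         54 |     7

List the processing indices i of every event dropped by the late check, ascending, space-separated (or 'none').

5 11 14

i=0 t=2 v=2: → [0,10); WM=−∞
i=1 t=11 v=2: → [9,19),[6,16),[3,13); WM=−∞
i=2 t=18 v=5: → [18,28),[15,25),[12,22),[9,19); WM=17; [0,10) fires=1 [3,13) fires=1 [6,16) fires=1
i=3 t=22 v=3: → [21,31),[18,28),[15,25); WM=17
i=4 t=24 v=7: → [24,34),[21,31),[18,28),[15,25); WM=17
i=5 t=8 v=4: DROP (t<17-0); WM=23; [9,19) fires=2 [12,22) fires=1
i=6 t=32 v=3: → [30,40),[27,37),[24,34); WM=23
i=7 t=37 v=3: → [36,46),[33,43),[30,40); WM=23
i=8 t=39 v=5: → [39,49),[36,46),[33,43),[30,40); WM=38; [15,25) fires=3 [18,28) fires=3 [21,31) fires=2 [24,34) fires=2 [27,37) fires=1
i=9 t=39 v=6: → [39,49),[36,46),[33,43),[30,40); WM=38
i=10 t=40 v=4: → [39,49),[36,46),[33,43); WM=38
i=11 t=35 v=1: DROP (t<38-0); WM=39
i=12 t=40 v=5: → [39,49),[36,46),[33,43); WM=39
i=13 t=46 v=3: → [45,55),[42,52),[39,49); WM=39
i=14 t=34 v=7: DROP (t<39-0); WM=45; [30,40) fires=3 [33,43) fires=4
i=15 t=48 v=9: → [48,58),[45,55),[42,52),[39,49); WM=45
i=16 t=50 v=1: → [48,58),[45,55),[42,52); WM=45
i=17 t=50 v=8: → [48,58),[45,55),[42,52); WM=49; [36,46) fires=4 [39,49) fires=5
i=18 t=51 v=1: → [51,61),[48,58),[45,55),[42,52); WM=49
i=19 t=52 v=2: → [51,61),[48,58),[45,55); WM=49
i=20 t=54 v=7: → [54,64),[51,61),[48,58),[45,55); WM=53; [42,52) fires=4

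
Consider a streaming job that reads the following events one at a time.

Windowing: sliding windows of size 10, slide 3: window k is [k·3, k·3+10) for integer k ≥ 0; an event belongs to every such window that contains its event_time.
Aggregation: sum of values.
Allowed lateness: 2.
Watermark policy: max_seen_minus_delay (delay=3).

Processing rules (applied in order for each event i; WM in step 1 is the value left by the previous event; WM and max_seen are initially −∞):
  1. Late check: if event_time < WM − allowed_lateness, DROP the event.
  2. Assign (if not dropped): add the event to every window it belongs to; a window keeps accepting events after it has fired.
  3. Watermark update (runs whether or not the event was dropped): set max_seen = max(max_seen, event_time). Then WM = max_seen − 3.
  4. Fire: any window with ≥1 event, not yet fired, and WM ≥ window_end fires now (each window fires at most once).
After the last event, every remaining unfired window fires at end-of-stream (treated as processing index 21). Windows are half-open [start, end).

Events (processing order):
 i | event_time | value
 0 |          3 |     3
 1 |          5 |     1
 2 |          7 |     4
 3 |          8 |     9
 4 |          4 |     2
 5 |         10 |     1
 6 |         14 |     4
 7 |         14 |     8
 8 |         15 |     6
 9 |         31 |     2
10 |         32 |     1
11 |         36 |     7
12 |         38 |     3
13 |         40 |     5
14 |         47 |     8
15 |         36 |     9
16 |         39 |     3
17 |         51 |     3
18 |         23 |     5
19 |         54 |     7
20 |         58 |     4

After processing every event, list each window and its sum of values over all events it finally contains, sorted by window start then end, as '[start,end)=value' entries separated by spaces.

i=0 t=3 v=3: → [3,13),[0,10); WM=0
i=1 t=5 v=1: → [3,13),[0,10); WM=2
i=2 t=7 v=4: → [6,16),[3,13),[0,10); WM=4
i=3 t=8 v=9: → [6,16),[3,13),[0,10); WM=5
i=4 t=4 v=2: → [3,13),[0,10); WM=5
i=5 t=10 v=1: → [9,19),[6,16),[3,13); WM=7
i=6 t=14 v=4: → [12,22),[9,19),[6,16); WM=11; [0,10) fires=19
i=7 t=14 v=8: → [12,22),[9,19),[6,16); WM=11
i=8 t=15 v=6: → [15,25),[12,22),[9,19),[6,16); WM=12
i=9 t=31 v=2: → [30,40),[27,37),[24,34); WM=28; [3,13) fires=20 [6,16) fires=32 [9,19) fires=19 [12,22) fires=18 [15,25) fires=6
i=10 t=32 v=1: → [30,40),[27,37),[24,34); WM=29
i=11 t=36 v=7: → [36,46),[33,43),[30,40),[27,37); WM=33
i=12 t=38 v=3: → [36,46),[33,43),[30,40); WM=35; [24,34) fires=3
i=13 t=40 v=5: → [39,49),[36,46),[33,43); WM=37; [27,37) fires=10
i=14 t=47 v=8: → [45,55),[42,52),[39,49); WM=44; [30,40) fires=13 [33,43) fires=15
i=15 t=36 v=9: DROP (t<44-2); WM=44
i=16 t=39 v=3: DROP (t<44-2); WM=44
i=17 t=51 v=3: → [51,61),[48,58),[45,55),[42,52); WM=48; [36,46) fires=15
i=18 t=23 v=5: DROP (t<48-2); WM=48
i=19 t=54 v=7: → [54,64),[51,61),[48,58),[45,55); WM=51; [39,49) fires=13
i=20 t=58 v=4: → [57,67),[54,64),[51,61); WM=55; [42,52) fires=11 [45,55) fires=18

[0,10)=19 [3,13)=20 [6,16)=32 [9,19)=19 [12,22)=18 [15,25)=6 [24,34)=3 [27,37)=10 [30,40)=13 [33,43)=15 [36,46)=15 [39,49)=13 [42,52)=11 [45,55)=18 [48,58)=10 [51,61)=14 [54,64)=11 [57,67)=4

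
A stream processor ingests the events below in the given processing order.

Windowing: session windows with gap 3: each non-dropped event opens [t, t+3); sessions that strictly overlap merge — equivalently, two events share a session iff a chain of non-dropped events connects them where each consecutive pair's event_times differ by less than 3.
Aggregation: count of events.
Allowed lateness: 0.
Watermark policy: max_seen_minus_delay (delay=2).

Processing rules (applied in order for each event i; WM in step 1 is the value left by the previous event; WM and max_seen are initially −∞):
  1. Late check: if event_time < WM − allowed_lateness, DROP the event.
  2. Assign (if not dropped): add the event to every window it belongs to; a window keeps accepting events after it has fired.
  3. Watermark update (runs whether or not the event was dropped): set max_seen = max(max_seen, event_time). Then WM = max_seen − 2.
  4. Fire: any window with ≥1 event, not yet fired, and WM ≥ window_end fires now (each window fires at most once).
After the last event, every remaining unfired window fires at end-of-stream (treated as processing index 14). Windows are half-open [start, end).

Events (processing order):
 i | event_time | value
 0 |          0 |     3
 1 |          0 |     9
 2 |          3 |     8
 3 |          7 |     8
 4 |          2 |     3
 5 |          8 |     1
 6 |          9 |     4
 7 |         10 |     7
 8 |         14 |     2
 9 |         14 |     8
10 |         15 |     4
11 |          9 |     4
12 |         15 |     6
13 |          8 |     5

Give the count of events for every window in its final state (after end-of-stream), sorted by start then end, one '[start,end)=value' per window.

[0,3)=2 [3,6)=1 [7,13)=4 [14,18)=4

i=0 t=0 v=3: → [0,3); WM=-2
i=1 t=0 v=9: → [0,3); WM=-2
i=2 t=3 v=8: → [3,6); WM=1
i=3 t=7 v=8: → [7,10); WM=5
i=4 t=2 v=3: DROP (t<5-0); WM=5
i=5 t=8 v=1: → [7,11); WM=6
i=6 t=9 v=4: → [7,12); WM=7
i=7 t=10 v=7: → [7,13); WM=8
i=8 t=14 v=2: → [14,17); WM=12
i=9 t=14 v=8: → [14,17); WM=12
i=10 t=15 v=4: → [14,18); WM=13
i=11 t=9 v=4: DROP (t<13-0); WM=13
i=12 t=15 v=6: → [14,18); WM=13
i=13 t=8 v=5: DROP (t<13-0); WM=13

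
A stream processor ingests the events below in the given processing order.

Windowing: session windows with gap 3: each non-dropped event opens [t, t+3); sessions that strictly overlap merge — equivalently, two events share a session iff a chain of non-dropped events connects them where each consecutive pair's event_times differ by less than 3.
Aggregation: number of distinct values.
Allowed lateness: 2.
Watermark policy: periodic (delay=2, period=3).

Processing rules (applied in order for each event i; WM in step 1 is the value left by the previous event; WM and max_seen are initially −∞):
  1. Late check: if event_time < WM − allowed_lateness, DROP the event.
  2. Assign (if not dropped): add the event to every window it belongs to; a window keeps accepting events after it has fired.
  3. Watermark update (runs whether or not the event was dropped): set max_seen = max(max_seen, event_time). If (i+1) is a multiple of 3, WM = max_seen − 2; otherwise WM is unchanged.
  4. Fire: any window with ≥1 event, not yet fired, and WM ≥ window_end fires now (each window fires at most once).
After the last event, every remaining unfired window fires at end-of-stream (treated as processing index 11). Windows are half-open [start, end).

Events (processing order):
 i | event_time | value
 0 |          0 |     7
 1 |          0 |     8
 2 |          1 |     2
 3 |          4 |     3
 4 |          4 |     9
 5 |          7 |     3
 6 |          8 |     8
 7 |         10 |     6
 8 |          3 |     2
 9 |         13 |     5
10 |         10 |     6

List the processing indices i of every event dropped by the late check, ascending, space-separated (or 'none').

none

i=0 t=0 v=7: → [0,3); WM=−∞
i=1 t=0 v=8: → [0,3); WM=−∞
i=2 t=1 v=2: → [0,4); WM=-1
i=3 t=4 v=3: → [4,7); WM=-1
i=4 t=4 v=9: → [4,7); WM=-1
i=5 t=7 v=3: → [7,10); WM=5
i=6 t=8 v=8: → [7,11); WM=5
i=7 t=10 v=6: → [7,13); WM=5
i=8 t=3 v=2: → [0,7); WM=8
i=9 t=13 v=5: → [13,16); WM=8
i=10 t=10 v=6: → [7,13); WM=8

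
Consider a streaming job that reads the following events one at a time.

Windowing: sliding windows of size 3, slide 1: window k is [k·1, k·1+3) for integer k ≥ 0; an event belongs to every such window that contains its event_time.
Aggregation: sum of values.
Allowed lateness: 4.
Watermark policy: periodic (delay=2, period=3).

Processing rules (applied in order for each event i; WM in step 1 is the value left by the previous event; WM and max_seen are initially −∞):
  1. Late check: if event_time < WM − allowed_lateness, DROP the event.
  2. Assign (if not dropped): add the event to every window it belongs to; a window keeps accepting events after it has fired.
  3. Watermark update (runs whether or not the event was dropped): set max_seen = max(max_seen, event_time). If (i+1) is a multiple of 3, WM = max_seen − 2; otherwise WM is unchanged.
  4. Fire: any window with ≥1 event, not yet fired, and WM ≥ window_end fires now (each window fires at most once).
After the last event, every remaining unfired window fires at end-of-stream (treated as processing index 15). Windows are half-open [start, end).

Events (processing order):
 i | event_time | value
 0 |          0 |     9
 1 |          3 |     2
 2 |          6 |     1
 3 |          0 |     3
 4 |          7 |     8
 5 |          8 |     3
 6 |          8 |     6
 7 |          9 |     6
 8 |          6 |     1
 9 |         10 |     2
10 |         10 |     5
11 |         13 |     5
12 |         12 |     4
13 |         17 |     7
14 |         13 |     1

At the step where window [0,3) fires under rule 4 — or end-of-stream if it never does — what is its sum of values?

i=0 t=0 v=9: → [0,3); WM=−∞
i=1 t=3 v=2: → [3,6),[2,5),[1,4); WM=−∞
i=2 t=6 v=1: → [6,9),[5,8),[4,7); WM=4; [0,3) fires=9 [1,4) fires=2
i=3 t=0 v=3: → [0,3); WM=4
i=4 t=7 v=8: → [7,10),[6,9),[5,8); WM=4
i=5 t=8 v=3: → [8,11),[7,10),[6,9); WM=6; [2,5) fires=2 [3,6) fires=2
i=6 t=8 v=6: → [8,11),[7,10),[6,9); WM=6
i=7 t=9 v=6: → [9,12),[8,11),[7,10); WM=6
i=8 t=6 v=1: → [6,9),[5,8),[4,7); WM=7; [4,7) fires=2
i=9 t=10 v=2: → [10,13),[9,12),[8,11); WM=7
i=10 t=10 v=5: → [10,13),[9,12),[8,11); WM=7
i=11 t=13 v=5: → [13,16),[12,15),[11,14); WM=11; [5,8) fires=10 [6,9) fires=19 [7,10) fires=23 [8,11) fires=22
i=12 t=12 v=4: → [12,15),[11,14),[10,13); WM=11
i=13 t=17 v=7: → [17,20),[16,19),[15,18); WM=11
i=14 t=13 v=1: → [13,16),[12,15),[11,14); WM=15; [9,12) fires=13 [10,13) fires=11 [11,14) fires=10 [12,15) fires=10

9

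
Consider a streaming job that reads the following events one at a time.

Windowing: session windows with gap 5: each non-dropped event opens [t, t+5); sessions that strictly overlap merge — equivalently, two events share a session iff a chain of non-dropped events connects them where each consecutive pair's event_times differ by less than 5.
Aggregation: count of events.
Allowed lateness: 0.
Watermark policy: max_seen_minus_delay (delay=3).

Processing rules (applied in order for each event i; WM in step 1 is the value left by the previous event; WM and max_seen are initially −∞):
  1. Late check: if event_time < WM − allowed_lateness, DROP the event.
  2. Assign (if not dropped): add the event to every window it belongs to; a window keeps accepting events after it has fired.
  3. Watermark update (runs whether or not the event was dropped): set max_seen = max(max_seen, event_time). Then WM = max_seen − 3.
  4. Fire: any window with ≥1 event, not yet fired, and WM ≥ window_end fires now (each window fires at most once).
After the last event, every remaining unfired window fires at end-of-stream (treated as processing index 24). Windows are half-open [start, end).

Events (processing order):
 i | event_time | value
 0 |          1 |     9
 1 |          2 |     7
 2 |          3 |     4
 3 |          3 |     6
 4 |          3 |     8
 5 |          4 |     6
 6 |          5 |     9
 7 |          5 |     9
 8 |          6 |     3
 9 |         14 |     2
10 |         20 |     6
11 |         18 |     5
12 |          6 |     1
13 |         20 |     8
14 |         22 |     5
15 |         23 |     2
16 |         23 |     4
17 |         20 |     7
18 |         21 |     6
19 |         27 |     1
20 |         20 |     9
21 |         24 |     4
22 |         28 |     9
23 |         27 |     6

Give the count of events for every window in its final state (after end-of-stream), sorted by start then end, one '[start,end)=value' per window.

[1,11)=9 [14,33)=13

i=0 t=1 v=9: → [1,6); WM=-2
i=1 t=2 v=7: → [1,7); WM=-1
i=2 t=3 v=4: → [1,8); WM=0
i=3 t=3 v=6: → [1,8); WM=0
i=4 t=3 v=8: → [1,8); WM=0
i=5 t=4 v=6: → [1,9); WM=1
i=6 t=5 v=9: → [1,10); WM=2
i=7 t=5 v=9: → [1,10); WM=2
i=8 t=6 v=3: → [1,11); WM=3
i=9 t=14 v=2: → [14,19); WM=11
i=10 t=20 v=6: → [20,25); WM=17
i=11 t=18 v=5: → [14,25); WM=17
i=12 t=6 v=1: DROP (t<17-0); WM=17
i=13 t=20 v=8: → [14,25); WM=17
i=14 t=22 v=5: → [14,27); WM=19
i=15 t=23 v=2: → [14,28); WM=20
i=16 t=23 v=4: → [14,28); WM=20
i=17 t=20 v=7: → [14,28); WM=20
i=18 t=21 v=6: → [14,28); WM=20
i=19 t=27 v=1: → [14,32); WM=24
i=20 t=20 v=9: DROP (t<24-0); WM=24
i=21 t=24 v=4: → [14,32); WM=24
i=22 t=28 v=9: → [14,33); WM=25
i=23 t=27 v=6: → [14,33); WM=25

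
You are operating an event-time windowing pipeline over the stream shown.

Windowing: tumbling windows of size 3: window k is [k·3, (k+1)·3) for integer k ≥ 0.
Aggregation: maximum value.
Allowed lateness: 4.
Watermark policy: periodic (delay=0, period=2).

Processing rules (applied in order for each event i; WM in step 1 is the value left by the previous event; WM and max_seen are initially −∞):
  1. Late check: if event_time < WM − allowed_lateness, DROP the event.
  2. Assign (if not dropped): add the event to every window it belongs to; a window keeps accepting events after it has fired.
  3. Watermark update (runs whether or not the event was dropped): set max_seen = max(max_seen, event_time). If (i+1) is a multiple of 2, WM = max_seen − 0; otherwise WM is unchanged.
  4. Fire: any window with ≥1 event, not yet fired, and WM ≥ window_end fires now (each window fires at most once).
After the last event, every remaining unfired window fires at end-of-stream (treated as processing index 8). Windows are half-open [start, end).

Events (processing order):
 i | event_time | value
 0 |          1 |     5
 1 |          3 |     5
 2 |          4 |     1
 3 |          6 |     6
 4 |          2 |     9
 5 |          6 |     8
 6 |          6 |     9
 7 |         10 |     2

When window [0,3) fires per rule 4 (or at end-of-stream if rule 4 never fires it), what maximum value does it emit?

5

i=0 t=1 v=5: → [0,3); WM=−∞
i=1 t=3 v=5: → [3,6); WM=3; [0,3) fires=5
i=2 t=4 v=1: → [3,6); WM=3
i=3 t=6 v=6: → [6,9); WM=6; [3,6) fires=5
i=4 t=2 v=9: → [0,3); WM=6
i=5 t=6 v=8: → [6,9); WM=6
i=6 t=6 v=9: → [6,9); WM=6
i=7 t=10 v=2: → [9,12); WM=10; [6,9) fires=9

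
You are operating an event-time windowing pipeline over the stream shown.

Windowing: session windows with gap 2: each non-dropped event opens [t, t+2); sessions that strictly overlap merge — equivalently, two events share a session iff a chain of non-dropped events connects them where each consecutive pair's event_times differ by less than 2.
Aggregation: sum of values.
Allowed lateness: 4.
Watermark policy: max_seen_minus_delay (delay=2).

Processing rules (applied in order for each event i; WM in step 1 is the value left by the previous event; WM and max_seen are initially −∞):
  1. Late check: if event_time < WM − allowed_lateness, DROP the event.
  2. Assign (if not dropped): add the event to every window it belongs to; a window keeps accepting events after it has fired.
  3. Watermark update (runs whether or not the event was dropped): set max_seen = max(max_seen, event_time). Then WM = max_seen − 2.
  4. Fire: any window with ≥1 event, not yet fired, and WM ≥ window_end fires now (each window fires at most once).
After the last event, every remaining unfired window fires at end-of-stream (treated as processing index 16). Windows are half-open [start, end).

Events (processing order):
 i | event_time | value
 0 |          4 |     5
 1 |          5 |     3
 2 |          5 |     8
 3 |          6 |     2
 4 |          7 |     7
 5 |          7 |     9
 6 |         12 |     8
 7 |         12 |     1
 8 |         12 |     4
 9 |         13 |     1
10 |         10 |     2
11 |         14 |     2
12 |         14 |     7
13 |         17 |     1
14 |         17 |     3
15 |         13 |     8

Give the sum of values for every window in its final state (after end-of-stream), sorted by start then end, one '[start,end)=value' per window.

i=0 t=4 v=5: → [4,6); WM=2
i=1 t=5 v=3: → [4,7); WM=3
i=2 t=5 v=8: → [4,7); WM=3
i=3 t=6 v=2: → [4,8); WM=4
i=4 t=7 v=7: → [4,9); WM=5
i=5 t=7 v=9: → [4,9); WM=5
i=6 t=12 v=8: → [12,14); WM=10
i=7 t=12 v=1: → [12,14); WM=10
i=8 t=12 v=4: → [12,14); WM=10
i=9 t=13 v=1: → [12,15); WM=11
i=10 t=10 v=2: → [10,12); WM=11
i=11 t=14 v=2: → [12,16); WM=12
i=12 t=14 v=7: → [12,16); WM=12
i=13 t=17 v=1: → [17,19); WM=15
i=14 t=17 v=3: → [17,19); WM=15
i=15 t=13 v=8: → [12,16); WM=15

[4,9)=34 [10,12)=2 [12,16)=31 [17,19)=4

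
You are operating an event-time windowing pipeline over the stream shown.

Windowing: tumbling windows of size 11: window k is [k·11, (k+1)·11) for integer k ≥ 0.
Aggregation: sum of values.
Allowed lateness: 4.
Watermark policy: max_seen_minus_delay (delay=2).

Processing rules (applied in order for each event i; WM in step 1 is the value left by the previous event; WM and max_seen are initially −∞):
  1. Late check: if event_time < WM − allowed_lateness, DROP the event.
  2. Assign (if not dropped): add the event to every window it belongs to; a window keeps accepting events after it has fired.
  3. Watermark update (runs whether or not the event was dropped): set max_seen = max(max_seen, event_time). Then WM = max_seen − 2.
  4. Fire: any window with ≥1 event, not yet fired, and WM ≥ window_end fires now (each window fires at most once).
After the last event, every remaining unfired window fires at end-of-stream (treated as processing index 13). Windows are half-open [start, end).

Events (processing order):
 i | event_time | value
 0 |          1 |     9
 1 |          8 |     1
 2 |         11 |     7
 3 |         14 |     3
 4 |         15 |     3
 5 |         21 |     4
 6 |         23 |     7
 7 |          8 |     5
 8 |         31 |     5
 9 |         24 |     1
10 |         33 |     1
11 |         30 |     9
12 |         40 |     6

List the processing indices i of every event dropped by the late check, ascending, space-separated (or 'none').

i=0 t=1 v=9: → [0,11); WM=-1
i=1 t=8 v=1: → [0,11); WM=6
i=2 t=11 v=7: → [11,22); WM=9
i=3 t=14 v=3: → [11,22); WM=12; [0,11) fires=10
i=4 t=15 v=3: → [11,22); WM=13
i=5 t=21 v=4: → [11,22); WM=19
i=6 t=23 v=7: → [22,33); WM=21
i=7 t=8 v=5: DROP (t<21-4); WM=21
i=8 t=31 v=5: → [22,33); WM=29; [11,22) fires=17
i=9 t=24 v=1: DROP (t<29-4); WM=29
i=10 t=33 v=1: → [33,44); WM=31
i=11 t=30 v=9: → [22,33); WM=31
i=12 t=40 v=6: → [33,44); WM=38; [22,33) fires=21

7 9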